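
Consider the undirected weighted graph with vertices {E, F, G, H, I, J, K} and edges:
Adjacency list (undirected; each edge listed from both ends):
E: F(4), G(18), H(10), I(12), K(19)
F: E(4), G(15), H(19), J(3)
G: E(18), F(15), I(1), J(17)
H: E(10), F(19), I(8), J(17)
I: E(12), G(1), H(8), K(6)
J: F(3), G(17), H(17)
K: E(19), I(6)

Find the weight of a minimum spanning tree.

32

Kruskal's algorithm — process edges by increasing weight (ties by edge label):
G I (1): add. Components now {E} {F} {G,I} {H} {J} {K}
F J (3): add. Components now {E} {F,J} {G,I} {H} {K}
E F (4): add. Components now {E,F,J} {G,I} {H} {K}
I K (6): add. Components now {E,F,J} {G,I,K} {H}
H I (8): add. Components now {E,F,J} {G,H,I,K}
E H (10): add. Components now {E,F,G,H,I,J,K}
MST edges: G I, F J, E F, I K, H I, E H; total weight 1+3+4+6+8+10 = 32.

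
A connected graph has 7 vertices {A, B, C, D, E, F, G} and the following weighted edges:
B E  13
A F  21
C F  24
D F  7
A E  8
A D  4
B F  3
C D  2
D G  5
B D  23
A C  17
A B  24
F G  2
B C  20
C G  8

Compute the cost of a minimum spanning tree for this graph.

24

Kruskal: consider edges lightest-first.
C D (2): add — endpoints in different components.
F G (2): add — endpoints in different components.
B F (3): add — endpoints in different components.
A D (4): add — endpoints in different components.
D G (5): add — endpoints in different components.
D F (7): skip — D and F already connected.
A E (8): add — endpoints in different components.
MST edges: C D, F G, B F, A D, D G, A E; total weight 2+2+3+4+5+8 = 24.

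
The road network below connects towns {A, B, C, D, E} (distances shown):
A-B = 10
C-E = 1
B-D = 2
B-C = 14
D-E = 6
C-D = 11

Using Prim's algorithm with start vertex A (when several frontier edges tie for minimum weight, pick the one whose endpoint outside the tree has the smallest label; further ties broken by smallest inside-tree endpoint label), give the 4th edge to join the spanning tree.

C-E

Prim, starting at A.
Step 1: cheapest edge leaving the tree is A-B (10); add B.
Step 2: cheapest edge leaving the tree is B-D (2); add D.
Step 3: cheapest edge leaving the tree is D-E (6); add E.
Step 4: cheapest edge leaving the tree is C-E (1); add C.
The 4th edge added is C-E.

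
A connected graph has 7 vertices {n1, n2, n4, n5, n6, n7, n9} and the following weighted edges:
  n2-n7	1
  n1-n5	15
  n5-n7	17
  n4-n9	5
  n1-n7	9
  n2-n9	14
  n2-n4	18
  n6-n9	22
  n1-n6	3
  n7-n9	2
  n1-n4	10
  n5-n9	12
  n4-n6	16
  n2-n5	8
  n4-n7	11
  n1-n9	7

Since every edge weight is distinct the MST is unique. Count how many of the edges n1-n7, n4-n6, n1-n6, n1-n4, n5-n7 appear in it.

Kruskal's algorithm — process edges by increasing weight (ties by edge label):
n2-n7 (1): add — endpoints in different components.
n7-n9 (2): add — endpoints in different components.
n1-n6 (3): add — endpoints in different components.
n4-n9 (5): add — endpoints in different components.
n1-n9 (7): add — endpoints in different components.
n2-n5 (8): add — endpoints in different components.
MST edge set: {n2-n7, n7-n9, n1-n6, n4-n9, n1-n9, n2-n5}.
Of the listed edges, {n1-n6} are in the MST → 1.

1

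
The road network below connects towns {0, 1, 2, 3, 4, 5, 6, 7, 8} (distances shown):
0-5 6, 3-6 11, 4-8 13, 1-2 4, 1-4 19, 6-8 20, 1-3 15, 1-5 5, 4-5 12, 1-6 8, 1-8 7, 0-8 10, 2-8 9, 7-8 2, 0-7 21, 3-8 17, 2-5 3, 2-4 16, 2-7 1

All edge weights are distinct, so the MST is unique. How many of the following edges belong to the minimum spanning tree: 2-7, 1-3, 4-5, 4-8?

2

Kruskal: consider edges lightest-first.
2-7 (1): add — endpoints in different components.
7-8 (2): add — endpoints in different components.
2-5 (3): add — endpoints in different components.
1-2 (4): add — endpoints in different components.
1-5 (5): skip — 1 and 5 already connected.
0-5 (6): add — endpoints in different components.
1-8 (7): skip — 1 and 8 already connected.
1-6 (8): add — endpoints in different components.
2-8 (9): skip — 2 and 8 already connected.
0-8 (10): skip — 0 and 8 already connected.
3-6 (11): add — endpoints in different components.
4-5 (12): add — endpoints in different components.
MST edge set: {2-7, 7-8, 2-5, 1-2, 0-5, 1-6, 3-6, 4-5}.
Of the listed edges, {2-7, 4-5} are in the MST → 2.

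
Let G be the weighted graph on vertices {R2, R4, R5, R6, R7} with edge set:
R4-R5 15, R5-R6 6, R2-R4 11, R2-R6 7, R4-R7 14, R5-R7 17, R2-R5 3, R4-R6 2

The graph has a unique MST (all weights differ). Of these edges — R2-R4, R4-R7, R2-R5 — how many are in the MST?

Kruskal: consider edges lightest-first.
R4-R6 (2): add — endpoints in different components.
R2-R5 (3): add — endpoints in different components.
R5-R6 (6): add — endpoints in different components.
R2-R6 (7): skip — R2 and R6 already connected.
R2-R4 (11): skip — R2 and R4 already connected.
R4-R7 (14): add — endpoints in different components.
MST edge set: {R4-R6, R2-R5, R5-R6, R4-R7}.
Of the listed edges, {R4-R7, R2-R5} are in the MST → 2.

2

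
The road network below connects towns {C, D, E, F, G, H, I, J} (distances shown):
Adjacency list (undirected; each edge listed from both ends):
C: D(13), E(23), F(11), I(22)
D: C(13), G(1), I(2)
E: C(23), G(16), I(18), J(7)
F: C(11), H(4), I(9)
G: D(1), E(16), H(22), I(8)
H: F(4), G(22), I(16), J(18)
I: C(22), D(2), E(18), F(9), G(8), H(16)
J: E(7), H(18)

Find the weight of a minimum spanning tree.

Kruskal: consider edges lightest-first.
D–G (1): add — endpoints in different components.
D–I (2): add — endpoints in different components.
F–H (4): add — endpoints in different components.
E–J (7): add — endpoints in different components.
G–I (8): skip — G and I already connected.
F–I (9): add — endpoints in different components.
C–F (11): add — endpoints in different components.
C–D (13): skip — C and D already connected.
E–G (16): add — endpoints in different components.
MST edges: D–G, D–I, F–H, E–J, F–I, C–F, E–G; total weight 1+2+4+7+9+11+16 = 50.

50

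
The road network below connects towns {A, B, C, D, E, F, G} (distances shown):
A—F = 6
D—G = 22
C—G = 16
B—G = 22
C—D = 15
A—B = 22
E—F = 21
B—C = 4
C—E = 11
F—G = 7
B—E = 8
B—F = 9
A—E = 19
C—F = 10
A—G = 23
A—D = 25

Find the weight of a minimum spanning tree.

49

Prim's algorithm from G:
Step 1: cheapest edge leaving the tree is F—G (7); add F.
Step 2: cheapest edge leaving the tree is A—F (6); add A.
Step 3: cheapest edge leaving the tree is B—F (9); add B.
Step 4: cheapest edge leaving the tree is B—C (4); add C.
Step 5: cheapest edge leaving the tree is B—E (8); add E.
Step 6: cheapest edge leaving the tree is C—D (15); add D.
MST edges: F—G, A—F, B—F, B—C, B—E, C—D; total weight 7+6+9+4+8+15 = 49.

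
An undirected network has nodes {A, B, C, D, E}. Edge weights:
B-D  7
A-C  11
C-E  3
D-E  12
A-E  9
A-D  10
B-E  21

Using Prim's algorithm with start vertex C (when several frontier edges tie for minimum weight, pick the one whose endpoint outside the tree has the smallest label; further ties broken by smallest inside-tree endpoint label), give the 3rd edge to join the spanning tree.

A-D

Prim, starting at C.
Step 1: cheapest edge leaving the tree is C-E (3); add E.
Step 2: cheapest edge leaving the tree is A-E (9); add A.
Step 3: cheapest edge leaving the tree is A-D (10); add D.
Step 4: cheapest edge leaving the tree is B-D (7); add B.
The 3rd edge added is A-D.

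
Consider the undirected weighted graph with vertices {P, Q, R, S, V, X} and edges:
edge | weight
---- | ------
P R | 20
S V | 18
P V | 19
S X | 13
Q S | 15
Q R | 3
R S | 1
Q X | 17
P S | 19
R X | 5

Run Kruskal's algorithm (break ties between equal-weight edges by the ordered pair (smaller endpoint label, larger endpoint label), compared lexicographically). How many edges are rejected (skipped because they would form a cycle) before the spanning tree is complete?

3

Kruskal: consider edges lightest-first.
R S (1): add. Components now {R,S} {V} {P} {X} {Q}
Q R (3): add. Components now {Q,R,S} {V} {P} {X}
R X (5): add. Components now {Q,R,S,X} {V} {P}
S X (13): skip — S and X already connected.
Q S (15): skip — S and Q already connected.
Q X (17): skip — X and Q already connected.
S V (18): add. Components now {Q,R,S,V,X} {P}
P S (19): add. Components now {P,Q,R,S,V,X}
Edges rejected before the tree was complete: 3.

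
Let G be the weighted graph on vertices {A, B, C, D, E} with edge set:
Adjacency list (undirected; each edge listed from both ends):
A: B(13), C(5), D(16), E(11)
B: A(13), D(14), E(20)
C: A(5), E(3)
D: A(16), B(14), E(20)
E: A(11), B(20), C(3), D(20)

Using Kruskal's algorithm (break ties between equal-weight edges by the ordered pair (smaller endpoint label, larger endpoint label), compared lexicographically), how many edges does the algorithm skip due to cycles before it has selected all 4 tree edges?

Kruskal: consider edges lightest-first.
C–E (3): add. Components now {A} {B} {C,E} {D}
A–C (5): add. Components now {A,C,E} {B} {D}
A–E (11): skip — A and E already connected.
A–B (13): add. Components now {A,B,C,E} {D}
B–D (14): add. Components now {A,B,C,D,E}
Edges rejected before the tree was complete: 1.

1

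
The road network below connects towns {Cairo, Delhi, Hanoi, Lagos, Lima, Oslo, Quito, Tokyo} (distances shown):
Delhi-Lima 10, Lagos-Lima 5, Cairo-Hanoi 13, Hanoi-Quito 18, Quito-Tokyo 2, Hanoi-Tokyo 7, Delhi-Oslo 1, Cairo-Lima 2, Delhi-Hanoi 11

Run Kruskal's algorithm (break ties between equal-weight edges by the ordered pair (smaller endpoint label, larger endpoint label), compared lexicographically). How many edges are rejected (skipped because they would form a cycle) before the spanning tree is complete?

0

Kruskal's algorithm — process edges by increasing weight (ties by edge label):
Delhi-Oslo (1): add — endpoints in different components.
Cairo-Lima (2): add — endpoints in different components.
Quito-Tokyo (2): add — endpoints in different components.
Lagos-Lima (5): add — endpoints in different components.
Hanoi-Tokyo (7): add — endpoints in different components.
Delhi-Lima (10): add — endpoints in different components.
Delhi-Hanoi (11): add — endpoints in different components.
Edges rejected before the tree was complete: 0.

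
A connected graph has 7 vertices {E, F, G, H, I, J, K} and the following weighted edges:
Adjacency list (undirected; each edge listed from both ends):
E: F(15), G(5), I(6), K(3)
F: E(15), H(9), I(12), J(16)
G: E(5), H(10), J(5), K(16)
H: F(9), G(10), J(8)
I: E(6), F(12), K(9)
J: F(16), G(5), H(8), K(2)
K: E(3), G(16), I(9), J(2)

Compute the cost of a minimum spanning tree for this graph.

33

Sort edges by weight, then run Kruskal:
J-K (2): add. Components now {E} {F} {G} {H} {I} {J,K}
E-K (3): add. Components now {E,J,K} {F} {G} {H} {I}
E-G (5): add. Components now {E,G,J,K} {F} {H} {I}
G-J (5): skip — G and J already connected.
E-I (6): add. Components now {E,G,I,J,K} {F} {H}
H-J (8): add. Components now {E,G,H,I,J,K} {F}
F-H (9): add. Components now {E,F,G,H,I,J,K}
MST edges: J-K, E-K, E-G, E-I, H-J, F-H; total weight 2+3+5+6+8+9 = 33.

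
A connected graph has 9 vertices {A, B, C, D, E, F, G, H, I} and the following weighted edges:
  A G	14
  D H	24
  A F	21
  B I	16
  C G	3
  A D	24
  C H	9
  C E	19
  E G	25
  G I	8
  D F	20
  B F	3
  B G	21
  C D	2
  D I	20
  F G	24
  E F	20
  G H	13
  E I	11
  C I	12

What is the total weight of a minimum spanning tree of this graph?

66

Kruskal's algorithm — process edges by increasing weight (ties by edge label):
C D (2): add — endpoints in different components.
B F (3): add — endpoints in different components.
C G (3): add — endpoints in different components.
G I (8): add — endpoints in different components.
C H (9): add — endpoints in different components.
E I (11): add — endpoints in different components.
C I (12): skip — C and I already connected.
G H (13): skip — G and H already connected.
A G (14): add — endpoints in different components.
B I (16): add — endpoints in different components.
MST edges: C D, B F, C G, G I, C H, E I, A G, B I; total weight 2+3+3+8+9+11+14+16 = 66.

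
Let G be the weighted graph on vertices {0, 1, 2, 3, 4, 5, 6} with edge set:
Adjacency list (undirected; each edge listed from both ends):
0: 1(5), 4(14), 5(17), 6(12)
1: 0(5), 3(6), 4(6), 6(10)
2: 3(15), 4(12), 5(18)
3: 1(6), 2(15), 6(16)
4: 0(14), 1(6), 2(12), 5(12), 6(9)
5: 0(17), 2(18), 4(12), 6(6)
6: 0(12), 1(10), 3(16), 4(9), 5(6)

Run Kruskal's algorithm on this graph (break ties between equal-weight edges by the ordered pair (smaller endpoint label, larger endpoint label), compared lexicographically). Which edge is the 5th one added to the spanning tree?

4-6

Kruskal's algorithm — process edges by increasing weight (ties by edge label):
0—1 (5): add — endpoints in different components.
1—3 (6): add — endpoints in different components.
1—4 (6): add — endpoints in different components.
5—6 (6): add — endpoints in different components.
4—6 (9): add — endpoints in different components.
1—6 (10): skip — 1 and 6 already connected.
0—6 (12): skip — 0 and 6 already connected.
2—4 (12): add — endpoints in different components.
The 5th edge added is 4—6.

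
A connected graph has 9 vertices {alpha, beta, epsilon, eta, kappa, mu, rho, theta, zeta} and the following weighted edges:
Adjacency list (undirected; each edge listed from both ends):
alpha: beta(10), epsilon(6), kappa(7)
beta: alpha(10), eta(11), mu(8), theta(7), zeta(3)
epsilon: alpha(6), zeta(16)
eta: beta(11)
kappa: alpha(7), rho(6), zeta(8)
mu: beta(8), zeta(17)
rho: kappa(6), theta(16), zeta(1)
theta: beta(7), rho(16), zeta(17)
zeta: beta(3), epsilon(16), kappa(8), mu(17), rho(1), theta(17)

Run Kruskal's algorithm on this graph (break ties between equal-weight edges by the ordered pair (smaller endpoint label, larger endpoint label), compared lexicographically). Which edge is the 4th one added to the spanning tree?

Sort edges by weight, then run Kruskal:
rho zeta (1): add — endpoints in different components.
beta zeta (3): add — endpoints in different components.
alpha epsilon (6): add — endpoints in different components.
kappa rho (6): add — endpoints in different components.
alpha kappa (7): add — endpoints in different components.
beta theta (7): add — endpoints in different components.
beta mu (8): add — endpoints in different components.
kappa zeta (8): skip — kappa and zeta already connected.
alpha beta (10): skip — alpha and beta already connected.
beta eta (11): add — endpoints in different components.
The 4th edge added is kappa rho.

kappa-rho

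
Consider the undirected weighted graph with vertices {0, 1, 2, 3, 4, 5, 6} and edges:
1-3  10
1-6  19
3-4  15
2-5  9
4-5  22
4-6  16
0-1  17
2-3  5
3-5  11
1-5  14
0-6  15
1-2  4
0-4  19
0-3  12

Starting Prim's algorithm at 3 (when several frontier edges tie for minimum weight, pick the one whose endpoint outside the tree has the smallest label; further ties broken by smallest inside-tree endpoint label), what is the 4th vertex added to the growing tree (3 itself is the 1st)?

5

Prim's algorithm from 3:
Step 1: frontier [2-3 5, 1-3 10, 3-5 11, 0-3 12, 3-4 15] → take 2-3 (5); add 2.
Step 2: frontier [1-2 4, 2-5 9, 1-3 10, 3-5 11, 0-3 12, 3-4 15] → take 1-2 (4); add 1.
Step 3: frontier [1-5 14, 0-1 17, 1-6 19, 2-5 9, 3-5 11, 0-3 12, 3-4 15] → take 2-5 (9); add 5.
Step 4: frontier [0-1 17, 1-6 19, 0-3 12, 3-4 15, 4-5 22] → take 0-3 (12); add 0.
Step 5: frontier [0-6 15, 0-4 19, 1-6 19, 3-4 15, 4-5 22] → take 3-4 (15); add 4.
Step 6: frontier [0-6 15, 1-6 19, 4-6 16] → take 0-6 (15); add 6.
Vertex order: 3, 2, 1, 5, 0, 4, 6. The 4th vertex is 5.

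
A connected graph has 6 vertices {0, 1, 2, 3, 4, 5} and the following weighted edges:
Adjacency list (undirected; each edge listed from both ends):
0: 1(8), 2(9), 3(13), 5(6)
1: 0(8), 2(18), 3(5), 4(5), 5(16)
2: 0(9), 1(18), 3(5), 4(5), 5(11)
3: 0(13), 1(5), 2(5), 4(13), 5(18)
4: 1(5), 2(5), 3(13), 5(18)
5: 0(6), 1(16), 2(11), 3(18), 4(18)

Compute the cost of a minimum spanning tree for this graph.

29

Prim's algorithm from 3:
Step 1: frontier [1 3 5, 2 3 5, 0 3 13, 3 4 13, 3 5 18] → take 1 3 (5); add 1.
Step 2: frontier [1 4 5, 0 1 8, 1 5 16, 1 2 18, 2 3 5, 0 3 13, 3 4 13, 3 5 18] → take 2 3 (5); add 2.
Step 3: frontier [1 4 5, 0 1 8, 1 5 16, 2 4 5, 0 2 9, 2 5 11, 0 3 13, 3 4 13, 3 5 18] → take 1 4 (5); add 4.
Step 4: frontier [0 1 8, 1 5 16, 0 2 9, 2 5 11, 0 3 13, 3 5 18, 4 5 18] → take 0 1 (8); add 0.
Step 5: frontier [0 5 6, 1 5 16, 2 5 11, 3 5 18, 4 5 18] → take 0 5 (6); add 5.
MST edges: 1 3, 2 3, 1 4, 0 1, 0 5; total weight 5+5+5+8+6 = 29.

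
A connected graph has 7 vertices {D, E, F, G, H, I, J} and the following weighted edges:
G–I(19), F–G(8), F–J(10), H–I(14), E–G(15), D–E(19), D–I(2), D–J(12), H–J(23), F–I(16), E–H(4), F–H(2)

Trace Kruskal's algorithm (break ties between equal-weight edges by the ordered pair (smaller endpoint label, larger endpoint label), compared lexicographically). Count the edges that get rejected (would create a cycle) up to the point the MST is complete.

Sort edges by weight, then run Kruskal:
D–I (2): add — endpoints in different components.
F–H (2): add — endpoints in different components.
E–H (4): add — endpoints in different components.
F–G (8): add — endpoints in different components.
F–J (10): add — endpoints in different components.
D–J (12): add — endpoints in different components.
Edges rejected before the tree was complete: 0.

0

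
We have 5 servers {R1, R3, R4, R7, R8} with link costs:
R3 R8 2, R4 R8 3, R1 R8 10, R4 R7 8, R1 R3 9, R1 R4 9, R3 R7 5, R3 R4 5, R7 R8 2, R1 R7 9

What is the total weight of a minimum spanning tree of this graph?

Kruskal's algorithm — process edges by increasing weight (ties by edge label):
R3 R8 (2): add — endpoints in different components.
R7 R8 (2): add — endpoints in different components.
R4 R8 (3): add — endpoints in different components.
R3 R4 (5): skip — R3 and R4 already connected.
R3 R7 (5): skip — R7 and R3 already connected.
R4 R7 (8): skip — R7 and R4 already connected.
R1 R3 (9): add — endpoints in different components.
MST edges: R3 R8, R7 R8, R4 R8, R1 R3; total weight 2+2+3+9 = 16.

16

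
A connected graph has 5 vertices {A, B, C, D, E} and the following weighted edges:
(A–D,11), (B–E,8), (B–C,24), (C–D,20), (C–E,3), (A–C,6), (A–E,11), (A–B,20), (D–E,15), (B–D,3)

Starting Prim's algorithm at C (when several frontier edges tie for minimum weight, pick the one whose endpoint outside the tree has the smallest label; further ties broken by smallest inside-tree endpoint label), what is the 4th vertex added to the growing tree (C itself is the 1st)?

Prim's algorithm from C:
Step 1: cheapest edge leaving the tree is C–E (3); add E.
Step 2: cheapest edge leaving the tree is A–C (6); add A.
Step 3: cheapest edge leaving the tree is B–E (8); add B.
Step 4: cheapest edge leaving the tree is B–D (3); add D.
Vertex order: C, E, A, B, D. The 4th vertex is B.

B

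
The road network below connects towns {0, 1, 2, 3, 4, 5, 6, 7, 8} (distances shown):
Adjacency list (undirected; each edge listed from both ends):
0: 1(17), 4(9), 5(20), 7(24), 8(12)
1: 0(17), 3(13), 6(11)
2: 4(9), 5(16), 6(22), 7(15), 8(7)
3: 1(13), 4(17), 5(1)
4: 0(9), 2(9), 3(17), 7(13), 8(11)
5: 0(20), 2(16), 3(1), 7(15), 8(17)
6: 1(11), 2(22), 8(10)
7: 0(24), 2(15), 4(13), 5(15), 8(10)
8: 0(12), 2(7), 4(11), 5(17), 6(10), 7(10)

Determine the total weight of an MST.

70

Prim's algorithm from 2:
Step 1: cheapest edge leaving the tree is 2-8 (7); add 8.
Step 2: cheapest edge leaving the tree is 2-4 (9); add 4.
Step 3: cheapest edge leaving the tree is 0-4 (9); add 0.
Step 4: cheapest edge leaving the tree is 6-8 (10); add 6.
Step 5: cheapest edge leaving the tree is 7-8 (10); add 7.
Step 6: cheapest edge leaving the tree is 1-6 (11); add 1.
Step 7: cheapest edge leaving the tree is 1-3 (13); add 3.
Step 8: cheapest edge leaving the tree is 3-5 (1); add 5.
MST edges: 2-8, 2-4, 0-4, 6-8, 7-8, 1-6, 1-3, 3-5; total weight 7+9+9+10+10+11+13+1 = 70.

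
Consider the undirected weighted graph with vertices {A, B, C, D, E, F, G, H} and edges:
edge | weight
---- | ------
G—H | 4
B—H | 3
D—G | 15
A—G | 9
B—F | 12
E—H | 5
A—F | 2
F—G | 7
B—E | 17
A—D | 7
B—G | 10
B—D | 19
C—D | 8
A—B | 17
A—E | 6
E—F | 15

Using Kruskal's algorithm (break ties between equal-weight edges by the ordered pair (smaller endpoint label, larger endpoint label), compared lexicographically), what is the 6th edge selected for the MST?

A-D

Kruskal's algorithm — process edges by increasing weight (ties by edge label):
A—F (2): add — endpoints in different components.
B—H (3): add — endpoints in different components.
G—H (4): add — endpoints in different components.
E—H (5): add — endpoints in different components.
A—E (6): add — endpoints in different components.
A—D (7): add — endpoints in different components.
F—G (7): skip — F and G already connected.
C—D (8): add — endpoints in different components.
The 6th edge added is A—D.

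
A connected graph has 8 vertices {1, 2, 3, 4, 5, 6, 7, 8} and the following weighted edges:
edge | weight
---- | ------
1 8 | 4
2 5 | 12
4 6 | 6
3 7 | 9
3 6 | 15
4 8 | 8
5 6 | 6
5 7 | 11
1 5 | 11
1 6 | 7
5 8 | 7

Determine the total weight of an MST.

Kruskal: consider edges lightest-first.
1 8 (4): add — endpoints in different components.
4 6 (6): add — endpoints in different components.
5 6 (6): add — endpoints in different components.
1 6 (7): add — endpoints in different components.
5 8 (7): skip — 5 and 8 already connected.
4 8 (8): skip — 4 and 8 already connected.
3 7 (9): add — endpoints in different components.
1 5 (11): skip — 1 and 5 already connected.
5 7 (11): add — endpoints in different components.
2 5 (12): add — endpoints in different components.
MST edges: 1 8, 4 6, 5 6, 1 6, 3 7, 5 7, 2 5; total weight 4+6+6+7+9+11+12 = 55.

55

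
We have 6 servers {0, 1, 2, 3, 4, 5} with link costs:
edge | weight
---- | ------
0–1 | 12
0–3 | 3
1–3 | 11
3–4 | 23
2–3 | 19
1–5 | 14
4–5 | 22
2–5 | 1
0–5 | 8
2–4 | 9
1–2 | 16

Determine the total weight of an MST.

32

Kruskal's algorithm — process edges by increasing weight (ties by edge label):
2–5 (1): add — endpoints in different components.
0–3 (3): add — endpoints in different components.
0–5 (8): add — endpoints in different components.
2–4 (9): add — endpoints in different components.
1–3 (11): add — endpoints in different components.
MST edges: 2–5, 0–3, 0–5, 2–4, 1–3; total weight 1+3+8+9+11 = 32.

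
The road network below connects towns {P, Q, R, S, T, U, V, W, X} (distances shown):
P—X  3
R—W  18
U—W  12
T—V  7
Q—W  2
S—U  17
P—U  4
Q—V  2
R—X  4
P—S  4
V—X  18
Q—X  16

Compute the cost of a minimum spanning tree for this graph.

38

Kruskal's algorithm — process edges by increasing weight (ties by edge label):
Q—V (2): add — endpoints in different components.
Q—W (2): add — endpoints in different components.
P—X (3): add — endpoints in different components.
P—S (4): add — endpoints in different components.
P—U (4): add — endpoints in different components.
R—X (4): add — endpoints in different components.
T—V (7): add — endpoints in different components.
U—W (12): add — endpoints in different components.
MST edges: Q—V, Q—W, P—X, P—S, P—U, R—X, T—V, U—W; total weight 2+2+3+4+4+4+7+12 = 38.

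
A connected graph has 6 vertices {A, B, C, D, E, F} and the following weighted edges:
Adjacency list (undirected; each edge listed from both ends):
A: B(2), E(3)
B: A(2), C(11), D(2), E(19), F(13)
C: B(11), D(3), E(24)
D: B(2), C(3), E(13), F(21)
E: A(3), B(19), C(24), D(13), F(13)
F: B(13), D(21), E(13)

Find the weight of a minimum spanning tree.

23

Sort edges by weight, then run Kruskal:
A—B (2): add. Components now {A,B} {C} {D} {E} {F}
B—D (2): add. Components now {A,B,D} {C} {E} {F}
A—E (3): add. Components now {A,B,D,E} {C} {F}
C—D (3): add. Components now {A,B,C,D,E} {F}
B—C (11): skip — B and C already connected.
B—F (13): add. Components now {A,B,C,D,E,F}
MST edges: A—B, B—D, A—E, C—D, B—F; total weight 2+2+3+3+13 = 23.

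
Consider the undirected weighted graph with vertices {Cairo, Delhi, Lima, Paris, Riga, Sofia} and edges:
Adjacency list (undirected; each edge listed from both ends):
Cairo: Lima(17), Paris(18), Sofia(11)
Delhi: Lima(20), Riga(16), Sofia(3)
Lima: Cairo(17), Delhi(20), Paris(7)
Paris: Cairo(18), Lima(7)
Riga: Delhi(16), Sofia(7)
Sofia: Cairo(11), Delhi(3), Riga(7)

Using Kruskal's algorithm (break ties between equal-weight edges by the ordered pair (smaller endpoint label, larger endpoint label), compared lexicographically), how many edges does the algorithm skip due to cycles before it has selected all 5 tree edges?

Kruskal: consider edges lightest-first.
Delhi—Sofia (3): add. Components now {Delhi,Sofia} {Lima} {Cairo} {Riga} {Paris}
Lima—Paris (7): add. Components now {Delhi,Sofia} {Lima,Paris} {Cairo} {Riga}
Riga—Sofia (7): add. Components now {Delhi,Riga,Sofia} {Lima,Paris} {Cairo}
Cairo—Sofia (11): add. Components now {Cairo,Delhi,Riga,Sofia} {Lima,Paris}
Delhi—Riga (16): skip — Delhi and Riga already connected.
Cairo—Lima (17): add. Components now {Cairo,Delhi,Lima,Paris,Riga,Sofia}
Edges rejected before the tree was complete: 1.

1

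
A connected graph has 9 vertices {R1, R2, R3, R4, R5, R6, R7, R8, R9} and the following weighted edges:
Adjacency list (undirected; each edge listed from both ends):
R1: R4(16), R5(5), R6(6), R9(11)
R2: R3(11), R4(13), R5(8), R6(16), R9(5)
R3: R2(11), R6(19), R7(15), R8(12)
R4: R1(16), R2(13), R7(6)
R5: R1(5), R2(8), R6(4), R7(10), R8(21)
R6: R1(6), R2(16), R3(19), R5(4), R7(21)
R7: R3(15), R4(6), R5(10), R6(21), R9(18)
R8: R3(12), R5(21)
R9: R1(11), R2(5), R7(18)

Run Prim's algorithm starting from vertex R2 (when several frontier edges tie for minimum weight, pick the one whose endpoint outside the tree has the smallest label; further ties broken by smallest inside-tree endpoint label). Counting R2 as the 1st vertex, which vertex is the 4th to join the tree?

R6

Prim's algorithm from R2:
Step 1: cheapest edge leaving the tree is R2–R9 (5); add R9.
Step 2: cheapest edge leaving the tree is R2–R5 (8); add R5.
Step 3: cheapest edge leaving the tree is R5–R6 (4); add R6.
Step 4: cheapest edge leaving the tree is R1–R5 (5); add R1.
Step 5: cheapest edge leaving the tree is R5–R7 (10); add R7.
Step 6: cheapest edge leaving the tree is R4–R7 (6); add R4.
Step 7: cheapest edge leaving the tree is R2–R3 (11); add R3.
Step 8: cheapest edge leaving the tree is R3–R8 (12); add R8.
Vertex order: R2, R9, R5, R6, R1, R7, R4, R3, R8. The 4th vertex is R6.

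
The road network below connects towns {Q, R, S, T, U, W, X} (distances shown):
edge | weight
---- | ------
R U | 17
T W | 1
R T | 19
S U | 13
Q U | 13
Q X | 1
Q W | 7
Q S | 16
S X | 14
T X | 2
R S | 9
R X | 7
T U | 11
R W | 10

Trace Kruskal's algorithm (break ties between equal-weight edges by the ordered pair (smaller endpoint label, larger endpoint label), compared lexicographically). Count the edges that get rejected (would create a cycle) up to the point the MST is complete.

Kruskal: consider edges lightest-first.
Q X (1): add — endpoints in different components.
T W (1): add — endpoints in different components.
T X (2): add — endpoints in different components.
Q W (7): skip — Q and W already connected.
R X (7): add — endpoints in different components.
R S (9): add — endpoints in different components.
R W (10): skip — R and W already connected.
T U (11): add — endpoints in different components.
Edges rejected before the tree was complete: 2.

2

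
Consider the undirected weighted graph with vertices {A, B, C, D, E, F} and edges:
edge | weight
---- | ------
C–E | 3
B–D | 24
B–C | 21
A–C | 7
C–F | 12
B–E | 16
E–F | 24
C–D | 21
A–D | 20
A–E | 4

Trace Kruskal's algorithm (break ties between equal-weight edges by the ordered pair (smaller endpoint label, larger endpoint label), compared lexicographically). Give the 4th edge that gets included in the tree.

B-E

Kruskal's algorithm — process edges by increasing weight (ties by edge label):
C–E (3): add — endpoints in different components.
A–E (4): add — endpoints in different components.
A–C (7): skip — A and C already connected.
C–F (12): add — endpoints in different components.
B–E (16): add — endpoints in different components.
A–D (20): add — endpoints in different components.
The 4th edge added is B–E.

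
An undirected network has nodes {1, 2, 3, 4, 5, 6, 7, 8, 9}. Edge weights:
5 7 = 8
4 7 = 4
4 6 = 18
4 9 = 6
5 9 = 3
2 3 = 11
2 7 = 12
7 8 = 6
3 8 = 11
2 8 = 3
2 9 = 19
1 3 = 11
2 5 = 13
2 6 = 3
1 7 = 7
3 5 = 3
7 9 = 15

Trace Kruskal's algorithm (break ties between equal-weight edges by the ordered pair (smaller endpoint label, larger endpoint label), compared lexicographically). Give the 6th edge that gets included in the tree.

Kruskal's algorithm — process edges by increasing weight (ties by edge label):
2 6 (3): add — endpoints in different components.
2 8 (3): add — endpoints in different components.
3 5 (3): add — endpoints in different components.
5 9 (3): add — endpoints in different components.
4 7 (4): add — endpoints in different components.
4 9 (6): add — endpoints in different components.
7 8 (6): add — endpoints in different components.
1 7 (7): add — endpoints in different components.
The 6th edge added is 4 9.

4-9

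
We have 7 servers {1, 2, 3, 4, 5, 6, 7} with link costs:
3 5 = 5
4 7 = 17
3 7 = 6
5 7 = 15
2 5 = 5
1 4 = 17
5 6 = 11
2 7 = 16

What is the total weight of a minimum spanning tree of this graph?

Prim, starting at 1.
Step 1: cheapest edge leaving the tree is 1 4 (17); add 4.
Step 2: cheapest edge leaving the tree is 4 7 (17); add 7.
Step 3: cheapest edge leaving the tree is 3 7 (6); add 3.
Step 4: cheapest edge leaving the tree is 3 5 (5); add 5.
Step 5: cheapest edge leaving the tree is 2 5 (5); add 2.
Step 6: cheapest edge leaving the tree is 5 6 (11); add 6.
MST edges: 1 4, 4 7, 3 7, 3 5, 2 5, 5 6; total weight 17+17+6+5+5+11 = 61.

61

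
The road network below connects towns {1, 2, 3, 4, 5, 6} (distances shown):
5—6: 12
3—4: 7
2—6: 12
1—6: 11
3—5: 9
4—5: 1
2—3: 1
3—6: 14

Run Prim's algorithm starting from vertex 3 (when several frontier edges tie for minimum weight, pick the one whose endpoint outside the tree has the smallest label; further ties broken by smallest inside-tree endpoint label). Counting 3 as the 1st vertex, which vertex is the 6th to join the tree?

1

Prim, starting at 3.
Step 1: frontier [2—3 1, 3—4 7, 3—5 9, 3—6 14] → take 2—3 (1); add 2.
Step 2: frontier [2—6 12, 3—4 7, 3—5 9, 3—6 14] → take 3—4 (7); add 4.
Step 3: frontier [2—6 12, 3—5 9, 3—6 14, 4—5 1] → take 4—5 (1); add 5.
Step 4: frontier [2—6 12, 3—6 14, 5—6 12] → take 2—6 (12); add 6.
Step 5: frontier [1—6 11] → take 1—6 (11); add 1.
Vertex order: 3, 2, 4, 5, 6, 1. The 6th vertex is 1.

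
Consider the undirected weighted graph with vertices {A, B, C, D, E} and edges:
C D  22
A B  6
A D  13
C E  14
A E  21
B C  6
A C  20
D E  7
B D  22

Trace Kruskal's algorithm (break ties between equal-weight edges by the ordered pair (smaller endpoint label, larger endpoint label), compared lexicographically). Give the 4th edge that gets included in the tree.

Kruskal: consider edges lightest-first.
A B (6): add — endpoints in different components.
B C (6): add — endpoints in different components.
D E (7): add — endpoints in different components.
A D (13): add — endpoints in different components.
The 4th edge added is A D.

A-D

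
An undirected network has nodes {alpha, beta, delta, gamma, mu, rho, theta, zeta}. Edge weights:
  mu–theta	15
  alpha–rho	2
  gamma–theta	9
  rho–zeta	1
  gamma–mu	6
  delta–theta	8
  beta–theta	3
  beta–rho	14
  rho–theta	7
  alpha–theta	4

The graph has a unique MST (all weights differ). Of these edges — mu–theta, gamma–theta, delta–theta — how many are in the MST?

Sort edges by weight, then run Kruskal:
rho–zeta (1): add — endpoints in different components.
alpha–rho (2): add — endpoints in different components.
beta–theta (3): add — endpoints in different components.
alpha–theta (4): add — endpoints in different components.
gamma–mu (6): add — endpoints in different components.
rho–theta (7): skip — theta and rho already connected.
delta–theta (8): add — endpoints in different components.
gamma–theta (9): add — endpoints in different components.
MST edge set: {rho–zeta, alpha–rho, beta–theta, alpha–theta, gamma–mu, delta–theta, gamma–theta}.
Of the listed edges, {gamma–theta, delta–theta} are in the MST → 2.

2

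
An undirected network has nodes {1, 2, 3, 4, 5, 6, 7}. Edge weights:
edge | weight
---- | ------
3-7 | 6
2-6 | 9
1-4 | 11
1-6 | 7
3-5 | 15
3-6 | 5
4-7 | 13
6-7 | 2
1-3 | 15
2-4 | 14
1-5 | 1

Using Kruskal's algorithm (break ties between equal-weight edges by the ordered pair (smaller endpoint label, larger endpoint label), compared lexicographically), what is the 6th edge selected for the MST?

Kruskal's algorithm — process edges by increasing weight (ties by edge label):
1-5 (1): add — endpoints in different components.
6-7 (2): add — endpoints in different components.
3-6 (5): add — endpoints in different components.
3-7 (6): skip — 3 and 7 already connected.
1-6 (7): add — endpoints in different components.
2-6 (9): add — endpoints in different components.
1-4 (11): add — endpoints in different components.
The 6th edge added is 1-4.

1-4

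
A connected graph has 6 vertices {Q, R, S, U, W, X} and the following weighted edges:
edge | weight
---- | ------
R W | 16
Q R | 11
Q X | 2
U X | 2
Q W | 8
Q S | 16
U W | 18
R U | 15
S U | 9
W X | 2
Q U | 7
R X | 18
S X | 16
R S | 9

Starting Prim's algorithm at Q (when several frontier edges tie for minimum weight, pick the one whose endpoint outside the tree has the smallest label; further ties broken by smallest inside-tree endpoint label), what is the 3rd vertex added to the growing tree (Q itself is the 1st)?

Prim's algorithm from Q:
Step 1: frontier [Q X 2, Q U 7, Q W 8, Q R 11, Q S 16] → take Q X (2); add X.
Step 2: frontier [Q U 7, Q W 8, Q R 11, Q S 16, U X 2, W X 2, S X 16, R X 18] → take U X (2); add U.
Step 3: frontier [Q W 8, Q R 11, Q S 16, S U 9, R U 15, U W 18, W X 2, S X 16, R X 18] → take W X (2); add W.
Step 4: frontier [Q R 11, Q S 16, S U 9, R U 15, R W 16, S X 16, R X 18] → take S U (9); add S.
Step 5: frontier [Q R 11, R S 9, R U 15, R W 16, R X 18] → take R S (9); add R.
Vertex order: Q, X, U, W, S, R. The 3rd vertex is U.

U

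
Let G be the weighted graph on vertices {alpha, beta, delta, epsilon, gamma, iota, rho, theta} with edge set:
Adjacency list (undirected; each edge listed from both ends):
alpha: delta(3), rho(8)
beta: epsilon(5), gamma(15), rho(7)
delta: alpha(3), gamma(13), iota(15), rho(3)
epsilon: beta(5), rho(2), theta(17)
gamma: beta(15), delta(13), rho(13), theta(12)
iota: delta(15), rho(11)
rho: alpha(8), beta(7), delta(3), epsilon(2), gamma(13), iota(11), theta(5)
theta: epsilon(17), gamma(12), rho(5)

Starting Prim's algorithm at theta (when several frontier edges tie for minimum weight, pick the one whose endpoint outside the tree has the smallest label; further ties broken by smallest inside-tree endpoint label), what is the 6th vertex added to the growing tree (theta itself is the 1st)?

beta

Prim, starting at theta.
Step 1: cheapest edge leaving the tree is rho—theta (5); add rho.
Step 2: cheapest edge leaving the tree is epsilon—rho (2); add epsilon.
Step 3: cheapest edge leaving the tree is delta—rho (3); add delta.
Step 4: cheapest edge leaving the tree is alpha—delta (3); add alpha.
Step 5: cheapest edge leaving the tree is beta—epsilon (5); add beta.
Step 6: cheapest edge leaving the tree is iota—rho (11); add iota.
Step 7: cheapest edge leaving the tree is gamma—theta (12); add gamma.
Vertex order: theta, rho, epsilon, delta, alpha, beta, iota, gamma. The 6th vertex is beta.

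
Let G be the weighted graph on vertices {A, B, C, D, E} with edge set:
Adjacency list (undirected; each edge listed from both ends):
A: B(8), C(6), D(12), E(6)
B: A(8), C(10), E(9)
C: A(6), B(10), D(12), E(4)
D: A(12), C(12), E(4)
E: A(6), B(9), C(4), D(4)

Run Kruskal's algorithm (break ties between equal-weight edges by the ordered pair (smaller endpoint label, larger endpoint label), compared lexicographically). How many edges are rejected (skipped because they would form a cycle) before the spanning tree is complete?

Sort edges by weight, then run Kruskal:
C E (4): add. Components now {A} {B} {C,E} {D}
D E (4): add. Components now {A} {B} {C,D,E}
A C (6): add. Components now {A,C,D,E} {B}
A E (6): skip — A and E already connected.
A B (8): add. Components now {A,B,C,D,E}
Edges rejected before the tree was complete: 1.

1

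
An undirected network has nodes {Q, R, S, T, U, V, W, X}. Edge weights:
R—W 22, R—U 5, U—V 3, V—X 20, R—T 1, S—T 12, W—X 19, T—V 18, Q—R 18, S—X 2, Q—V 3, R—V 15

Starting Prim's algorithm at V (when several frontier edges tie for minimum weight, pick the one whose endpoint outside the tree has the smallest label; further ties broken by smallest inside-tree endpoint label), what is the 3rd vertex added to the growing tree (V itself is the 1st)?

U

Prim's algorithm from V:
Step 1: frontier [Q—V 3, U—V 3, R—V 15, T—V 18, V—X 20] → take Q—V (3); add Q.
Step 2: frontier [Q—R 18, U—V 3, R—V 15, T—V 18, V—X 20] → take U—V (3); add U.
Step 3: frontier [Q—R 18, R—U 5, R—V 15, T—V 18, V—X 20] → take R—U (5); add R.
Step 4: frontier [R—T 1, R—W 22, T—V 18, V—X 20] → take R—T (1); add T.
Step 5: frontier [R—W 22, S—T 12, V—X 20] → take S—T (12); add S.
Step 6: frontier [R—W 22, S—X 2, V—X 20] → take S—X (2); add X.
Step 7: frontier [R—W 22, W—X 19] → take W—X (19); add W.
Vertex order: V, Q, U, R, T, S, X, W. The 3rd vertex is U.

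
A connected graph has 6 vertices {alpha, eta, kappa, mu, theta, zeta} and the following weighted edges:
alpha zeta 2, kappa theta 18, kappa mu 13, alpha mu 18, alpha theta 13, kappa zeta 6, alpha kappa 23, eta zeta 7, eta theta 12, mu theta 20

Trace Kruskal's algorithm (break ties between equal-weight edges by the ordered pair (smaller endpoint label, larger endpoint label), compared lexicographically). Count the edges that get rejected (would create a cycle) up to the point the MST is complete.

Kruskal: consider edges lightest-first.
alpha zeta (2): add — endpoints in different components.
kappa zeta (6): add — endpoints in different components.
eta zeta (7): add — endpoints in different components.
eta theta (12): add — endpoints in different components.
alpha theta (13): skip — theta and alpha already connected.
kappa mu (13): add — endpoints in different components.
Edges rejected before the tree was complete: 1.

1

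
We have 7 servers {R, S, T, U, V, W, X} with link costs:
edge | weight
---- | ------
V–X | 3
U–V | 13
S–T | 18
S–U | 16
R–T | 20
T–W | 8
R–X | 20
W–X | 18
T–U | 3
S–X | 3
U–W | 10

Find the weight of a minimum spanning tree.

Kruskal: consider edges lightest-first.
S–X (3): add. Components now {T} {S,X} {R} {U} {V} {W}
T–U (3): add. Components now {T,U} {S,X} {R} {V} {W}
V–X (3): add. Components now {T,U} {S,V,X} {R} {W}
T–W (8): add. Components now {T,U,W} {S,V,X} {R}
U–W (10): skip — U and W already connected.
U–V (13): add. Components now {S,T,U,V,W,X} {R}
S–U (16): skip — U and S already connected.
S–T (18): skip — T and S already connected.
W–X (18): skip — X and W already connected.
R–T (20): add. Components now {R,S,T,U,V,W,X}
MST edges: S–X, T–U, V–X, T–W, U–V, R–T; total weight 3+3+3+8+13+20 = 50.

50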